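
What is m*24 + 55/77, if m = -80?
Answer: -13435/7 ≈ -1919.3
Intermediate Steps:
m*24 + 55/77 = -80*24 + 55/77 = -1920 + 55*(1/77) = -1920 + 5/7 = -13435/7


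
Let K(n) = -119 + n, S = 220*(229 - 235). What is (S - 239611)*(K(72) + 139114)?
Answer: -33505551377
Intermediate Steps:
S = -1320 (S = 220*(-6) = -1320)
(S - 239611)*(K(72) + 139114) = (-1320 - 239611)*((-119 + 72) + 139114) = -240931*(-47 + 139114) = -240931*139067 = -33505551377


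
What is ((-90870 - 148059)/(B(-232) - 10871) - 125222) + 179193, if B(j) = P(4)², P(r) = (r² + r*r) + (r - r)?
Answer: 531691366/9847 ≈ 53995.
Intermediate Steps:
P(r) = 2*r² (P(r) = (r² + r²) + 0 = 2*r² + 0 = 2*r²)
B(j) = 1024 (B(j) = (2*4²)² = (2*16)² = 32² = 1024)
((-90870 - 148059)/(B(-232) - 10871) - 125222) + 179193 = ((-90870 - 148059)/(1024 - 10871) - 125222) + 179193 = (-238929/(-9847) - 125222) + 179193 = (-238929*(-1/9847) - 125222) + 179193 = (238929/9847 - 125222) + 179193 = -1232822105/9847 + 179193 = 531691366/9847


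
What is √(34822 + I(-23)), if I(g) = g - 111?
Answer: 8*√542 ≈ 186.25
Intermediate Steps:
I(g) = -111 + g
√(34822 + I(-23)) = √(34822 + (-111 - 23)) = √(34822 - 134) = √34688 = 8*√542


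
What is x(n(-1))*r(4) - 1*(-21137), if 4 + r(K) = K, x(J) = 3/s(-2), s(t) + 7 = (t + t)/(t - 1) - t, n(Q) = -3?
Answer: 21137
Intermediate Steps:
s(t) = -7 - t + 2*t/(-1 + t) (s(t) = -7 + ((t + t)/(t - 1) - t) = -7 + ((2*t)/(-1 + t) - t) = -7 + (2*t/(-1 + t) - t) = -7 + (-t + 2*t/(-1 + t)) = -7 - t + 2*t/(-1 + t))
x(J) = -9/11 (x(J) = 3/(((7 - 1*(-2)**2 - 4*(-2))/(-1 - 2))) = 3/(((7 - 1*4 + 8)/(-3))) = 3/((-(7 - 4 + 8)/3)) = 3/((-1/3*11)) = 3/(-11/3) = 3*(-3/11) = -9/11)
r(K) = -4 + K
x(n(-1))*r(4) - 1*(-21137) = -9*(-4 + 4)/11 - 1*(-21137) = -9/11*0 + 21137 = 0 + 21137 = 21137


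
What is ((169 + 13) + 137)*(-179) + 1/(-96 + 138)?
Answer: -2398241/42 ≈ -57101.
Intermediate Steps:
((169 + 13) + 137)*(-179) + 1/(-96 + 138) = (182 + 137)*(-179) + 1/42 = 319*(-179) + 1/42 = -57101 + 1/42 = -2398241/42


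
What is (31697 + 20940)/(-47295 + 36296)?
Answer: -52637/10999 ≈ -4.7856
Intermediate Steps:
(31697 + 20940)/(-47295 + 36296) = 52637/(-10999) = 52637*(-1/10999) = -52637/10999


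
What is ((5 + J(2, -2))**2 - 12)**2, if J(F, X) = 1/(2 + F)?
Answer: 62001/256 ≈ 242.19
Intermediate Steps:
((5 + J(2, -2))**2 - 12)**2 = ((5 + 1/(2 + 2))**2 - 12)**2 = ((5 + 1/4)**2 - 12)**2 = ((21/4)**2 - 12)**2 = (441/16 - 12)**2 = (249/16)**2 = 62001/256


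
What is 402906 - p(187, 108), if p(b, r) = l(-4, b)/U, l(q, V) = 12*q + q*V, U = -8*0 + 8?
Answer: 806011/2 ≈ 4.0301e+5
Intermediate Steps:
U = 8 (U = 0 + 8 = 8)
l(q, V) = 12*q + V*q
p(b, r) = -6 - b/2 (p(b, r) = -4*(12 + b)/8 = (-48 - 4*b)*(⅛) = -6 - b/2)
402906 - p(187, 108) = 402906 - (-6 - ½*187) = 402906 - (-6 - 187/2) = 402906 - 1*(-199/2) = 402906 + 199/2 = 806011/2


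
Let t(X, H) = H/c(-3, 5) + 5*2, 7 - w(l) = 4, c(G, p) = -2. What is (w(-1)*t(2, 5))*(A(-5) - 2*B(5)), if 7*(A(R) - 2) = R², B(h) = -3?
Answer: 3645/14 ≈ 260.36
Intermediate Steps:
w(l) = 3 (w(l) = 7 - 1*4 = 7 - 4 = 3)
t(X, H) = 10 - H/2 (t(X, H) = H/(-2) + 5*2 = H*(-½) + 10 = -H/2 + 10 = 10 - H/2)
A(R) = 2 + R²/7
(w(-1)*t(2, 5))*(A(-5) - 2*B(5)) = (3*(10 - ½*5))*((2 + (⅐)*(-5)²) - 2*(-3)) = (3*(10 - 5/2))*((2 + (⅐)*25) + 6) = (3*(15/2))*((2 + 25/7) + 6) = 45*(39/7 + 6)/2 = (45/2)*(81/7) = 3645/14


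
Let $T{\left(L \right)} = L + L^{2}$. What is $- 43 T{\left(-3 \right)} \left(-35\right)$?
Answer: $9030$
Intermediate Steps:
$- 43 T{\left(-3 \right)} \left(-35\right) = - 43 \left(- 3 \left(1 - 3\right)\right) \left(-35\right) = - 43 \left(\left(-3\right) \left(-2\right)\right) \left(-35\right) = \left(-43\right) 6 \left(-35\right) = \left(-258\right) \left(-35\right) = 9030$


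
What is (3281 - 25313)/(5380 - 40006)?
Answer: 3672/5771 ≈ 0.63628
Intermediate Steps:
(3281 - 25313)/(5380 - 40006) = -22032/(-34626) = -22032*(-1/34626) = 3672/5771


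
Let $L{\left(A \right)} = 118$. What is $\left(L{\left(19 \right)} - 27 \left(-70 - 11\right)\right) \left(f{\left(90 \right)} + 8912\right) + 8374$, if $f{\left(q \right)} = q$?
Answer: $20757984$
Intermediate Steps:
$\left(L{\left(19 \right)} - 27 \left(-70 - 11\right)\right) \left(f{\left(90 \right)} + 8912\right) + 8374 = \left(118 - 27 \left(-70 - 11\right)\right) \left(90 + 8912\right) + 8374 = \left(118 - -2187\right) 9002 + 8374 = \left(118 + 2187\right) 9002 + 8374 = 2305 \cdot 9002 + 8374 = 20749610 + 8374 = 20757984$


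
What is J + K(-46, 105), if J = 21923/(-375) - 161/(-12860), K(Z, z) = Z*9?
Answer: -455676881/964500 ≈ -472.45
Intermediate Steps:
K(Z, z) = 9*Z
J = -56373881/964500 (J = 21923*(-1/375) - 161*(-1/12860) = -21923/375 + 161/12860 = -56373881/964500 ≈ -58.449)
J + K(-46, 105) = -56373881/964500 + 9*(-46) = -56373881/964500 - 414 = -455676881/964500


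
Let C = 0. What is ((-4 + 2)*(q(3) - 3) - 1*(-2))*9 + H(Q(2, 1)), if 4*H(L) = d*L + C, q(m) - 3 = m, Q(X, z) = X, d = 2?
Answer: -35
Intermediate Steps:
q(m) = 3 + m
H(L) = L/2 (H(L) = (2*L + 0)/4 = (2*L)/4 = L/2)
((-4 + 2)*(q(3) - 3) - 1*(-2))*9 + H(Q(2, 1)) = ((-4 + 2)*((3 + 3) - 3) - 1*(-2))*9 + (1/2)*2 = (-2*(6 - 3) + 2)*9 + 1 = (-2*3 + 2)*9 + 1 = (-6 + 2)*9 + 1 = -4*9 + 1 = -36 + 1 = -35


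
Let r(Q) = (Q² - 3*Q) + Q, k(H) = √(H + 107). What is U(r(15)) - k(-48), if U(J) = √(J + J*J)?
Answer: -√59 + 14*√195 ≈ 187.82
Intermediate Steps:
k(H) = √(107 + H)
r(Q) = Q² - 2*Q
U(J) = √(J + J²)
U(r(15)) - k(-48) = √((15*(-2 + 15))*(1 + 15*(-2 + 15))) - √(107 - 48) = √((15*13)*(1 + 15*13)) - √59 = √(195*(1 + 195)) - √59 = √(195*196) - √59 = √38220 - √59 = 14*√195 - √59 = -√59 + 14*√195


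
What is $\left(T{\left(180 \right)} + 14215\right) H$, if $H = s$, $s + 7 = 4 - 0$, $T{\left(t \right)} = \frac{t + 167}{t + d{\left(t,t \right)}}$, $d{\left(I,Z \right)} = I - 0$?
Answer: $- \frac{5117747}{120} \approx -42648.0$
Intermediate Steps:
$d{\left(I,Z \right)} = I$ ($d{\left(I,Z \right)} = I + 0 = I$)
$T{\left(t \right)} = \frac{167 + t}{2 t}$ ($T{\left(t \right)} = \frac{t + 167}{t + t} = \frac{167 + t}{2 t}$)
$s = -3$ ($s = -7 + \left(4 - 0\right) = -7 + \left(4 + 0\right) = -7 + 4 = -3$)
$H = -3$
$\left(T{\left(180 \right)} + 14215\right) H = \left(\frac{167 + 180}{2 \cdot 180} + 14215\right) \left(-3\right) = \left(\frac{1}{2} \cdot \frac{1}{180} \cdot 347 + 14215\right) \left(-3\right) = \left(\frac{347}{360} + 14215\right) \left(-3\right) = \frac{5117747}{360} \left(-3\right) = - \frac{5117747}{120}$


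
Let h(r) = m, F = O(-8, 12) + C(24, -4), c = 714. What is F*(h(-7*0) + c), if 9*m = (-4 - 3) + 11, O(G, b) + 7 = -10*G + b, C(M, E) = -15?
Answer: 450100/9 ≈ 50011.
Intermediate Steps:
O(G, b) = -7 + b - 10*G (O(G, b) = -7 + (-10*G + b) = -7 + (b - 10*G) = -7 + b - 10*G)
F = 70 (F = (-7 + 12 - 10*(-8)) - 15 = (-7 + 12 + 80) - 15 = 85 - 15 = 70)
m = 4/9 (m = ((-4 - 3) + 11)/9 = (-7 + 11)/9 = (1/9)*4 = 4/9 ≈ 0.44444)
h(r) = 4/9
F*(h(-7*0) + c) = 70*(4/9 + 714) = 70*(6430/9) = 450100/9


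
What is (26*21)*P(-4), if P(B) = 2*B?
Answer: -4368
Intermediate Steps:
(26*21)*P(-4) = (26*21)*(2*(-4)) = 546*(-8) = -4368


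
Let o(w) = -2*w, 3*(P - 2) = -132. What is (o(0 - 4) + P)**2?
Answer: 1156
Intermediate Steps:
P = -42 (P = 2 + (1/3)*(-132) = 2 - 44 = -42)
(o(0 - 4) + P)**2 = (-2*(0 - 4) - 42)**2 = (-2*(-4) - 42)**2 = (8 - 42)**2 = (-34)**2 = 1156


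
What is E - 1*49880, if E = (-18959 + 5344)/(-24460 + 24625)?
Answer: -1648763/33 ≈ -49963.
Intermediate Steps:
E = -2723/33 (E = -13615/165 = -13615*1/165 = -2723/33 ≈ -82.515)
E - 1*49880 = -2723/33 - 1*49880 = -2723/33 - 49880 = -1648763/33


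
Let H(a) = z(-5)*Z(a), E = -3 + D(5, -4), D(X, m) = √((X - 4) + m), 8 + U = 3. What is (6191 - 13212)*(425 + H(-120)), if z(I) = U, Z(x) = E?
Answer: -3089240 + 35105*I*√3 ≈ -3.0892e+6 + 60804.0*I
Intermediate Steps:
U = -5 (U = -8 + 3 = -5)
D(X, m) = √(-4 + X + m) (D(X, m) = √((-4 + X) + m) = √(-4 + X + m))
E = -3 + I*√3 (E = -3 + √(-4 + 5 - 4) = -3 + √(-3) = -3 + I*√3 ≈ -3.0 + 1.732*I)
Z(x) = -3 + I*√3
z(I) = -5
H(a) = 15 - 5*I*√3 (H(a) = -5*(-3 + I*√3) = 15 - 5*I*√3)
(6191 - 13212)*(425 + H(-120)) = (6191 - 13212)*(425 + (15 - 5*I*√3)) = -7021*(440 - 5*I*√3) = -3089240 + 35105*I*√3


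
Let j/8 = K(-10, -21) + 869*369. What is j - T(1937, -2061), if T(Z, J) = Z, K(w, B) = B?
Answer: 2563183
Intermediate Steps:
j = 2565120 (j = 8*(-21 + 869*369) = 8*(-21 + 320661) = 8*320640 = 2565120)
j - T(1937, -2061) = 2565120 - 1*1937 = 2565120 - 1937 = 2563183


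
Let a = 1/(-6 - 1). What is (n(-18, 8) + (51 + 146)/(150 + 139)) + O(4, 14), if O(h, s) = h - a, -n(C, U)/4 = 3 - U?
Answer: 50220/2023 ≈ 24.825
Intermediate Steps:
n(C, U) = -12 + 4*U (n(C, U) = -4*(3 - U) = -12 + 4*U)
a = -1/7 (a = 1/(-7) = -1/7 ≈ -0.14286)
O(h, s) = 1/7 + h (O(h, s) = h - 1*(-1/7) = h + 1/7 = 1/7 + h)
(n(-18, 8) + (51 + 146)/(150 + 139)) + O(4, 14) = ((-12 + 4*8) + (51 + 146)/(150 + 139)) + (1/7 + 4) = ((-12 + 32) + 197/289) + 29/7 = (20 + 197*(1/289)) + 29/7 = (20 + 197/289) + 29/7 = 5977/289 + 29/7 = 50220/2023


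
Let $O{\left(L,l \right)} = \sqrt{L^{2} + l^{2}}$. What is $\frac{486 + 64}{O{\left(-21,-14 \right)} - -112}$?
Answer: $\frac{8800}{1701} - \frac{550 \sqrt{13}}{1701} \approx 4.0076$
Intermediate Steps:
$\frac{486 + 64}{O{\left(-21,-14 \right)} - -112} = \frac{486 + 64}{\sqrt{\left(-21\right)^{2} + \left(-14\right)^{2}} - -112} = \frac{550}{\sqrt{441 + 196} + \left(-3 + 115\right)} = \frac{550}{\sqrt{637} + 112} = \frac{550}{7 \sqrt{13} + 112} = \frac{550}{112 + 7 \sqrt{13}}$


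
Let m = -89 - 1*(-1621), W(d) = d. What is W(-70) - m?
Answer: -1602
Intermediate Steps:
m = 1532 (m = -89 + 1621 = 1532)
W(-70) - m = -70 - 1*1532 = -70 - 1532 = -1602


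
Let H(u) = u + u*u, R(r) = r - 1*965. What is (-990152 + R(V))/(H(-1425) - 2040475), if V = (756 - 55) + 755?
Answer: 989661/11275 ≈ 87.775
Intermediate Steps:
V = 1456 (V = 701 + 755 = 1456)
R(r) = -965 + r (R(r) = r - 965 = -965 + r)
H(u) = u + u²
(-990152 + R(V))/(H(-1425) - 2040475) = (-990152 + (-965 + 1456))/(-1425*(1 - 1425) - 2040475) = (-990152 + 491)/(-1425*(-1424) - 2040475) = -989661/(2029200 - 2040475) = -989661/(-11275) = -989661*(-1/11275) = 989661/11275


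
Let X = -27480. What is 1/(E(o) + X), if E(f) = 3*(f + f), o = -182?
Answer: -1/28572 ≈ -3.4999e-5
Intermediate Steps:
E(f) = 6*f (E(f) = 3*(2*f) = 6*f)
1/(E(o) + X) = 1/(6*(-182) - 27480) = 1/(-1092 - 27480) = 1/(-28572) = -1/28572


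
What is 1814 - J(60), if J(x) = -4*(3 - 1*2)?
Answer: 1818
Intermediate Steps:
J(x) = -4 (J(x) = -4*(3 - 2) = -4*1 = -4)
1814 - J(60) = 1814 - 1*(-4) = 1814 + 4 = 1818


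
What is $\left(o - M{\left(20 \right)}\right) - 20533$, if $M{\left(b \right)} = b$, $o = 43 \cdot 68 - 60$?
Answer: $-17689$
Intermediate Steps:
$o = 2864$ ($o = 2924 - 60 = 2864$)
$\left(o - M{\left(20 \right)}\right) - 20533 = \left(2864 - 20\right) - 20533 = 2844 - 20533 = -17689$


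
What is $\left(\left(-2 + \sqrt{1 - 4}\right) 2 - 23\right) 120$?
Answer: $-3240 + 240 i \sqrt{3} \approx -3240.0 + 415.69 i$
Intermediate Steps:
$\left(\left(-2 + \sqrt{1 - 4}\right) 2 - 23\right) 120 = \left(\left(-2 + \sqrt{-3}\right) 2 - 23\right) 120 = \left(\left(-2 + i \sqrt{3}\right) 2 - 23\right) 120 = \left(\left(-4 + 2 i \sqrt{3}\right) - 23\right) 120 = \left(-27 + 2 i \sqrt{3}\right) 120 = -3240 + 240 i \sqrt{3}$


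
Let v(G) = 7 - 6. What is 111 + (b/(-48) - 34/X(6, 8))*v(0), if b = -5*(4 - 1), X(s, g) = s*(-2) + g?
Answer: 1917/16 ≈ 119.81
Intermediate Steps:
v(G) = 1
X(s, g) = g - 2*s (X(s, g) = -2*s + g = g - 2*s)
b = -15 (b = -5*3 = -15)
111 + (b/(-48) - 34/X(6, 8))*v(0) = 111 + (-15/(-48) - 34/(8 - 2*6))*1 = 111 + (-15*(-1/48) - 34/(8 - 12))*1 = 111 + (5/16 - 34/(-4))*1 = 111 + (5/16 - 34*(-¼))*1 = 111 + (5/16 + 17/2)*1 = 111 + (141/16)*1 = 111 + 141/16 = 1917/16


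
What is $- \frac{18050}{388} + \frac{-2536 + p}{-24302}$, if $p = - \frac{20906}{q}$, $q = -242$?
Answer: $- \frac{6620222342}{142616287} \approx -46.42$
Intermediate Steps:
$p = \frac{10453}{121}$ ($p = - \frac{20906}{-242} = \left(-20906\right) \left(- \frac{1}{242}\right) = \frac{10453}{121} \approx 86.388$)
$- \frac{18050}{388} + \frac{-2536 + p}{-24302} = - \frac{18050}{388} + \frac{-2536 + \frac{10453}{121}}{-24302} = \left(-18050\right) \frac{1}{388} - - \frac{296403}{2940542} = - \frac{9025}{194} + \frac{296403}{2940542} = - \frac{6620222342}{142616287}$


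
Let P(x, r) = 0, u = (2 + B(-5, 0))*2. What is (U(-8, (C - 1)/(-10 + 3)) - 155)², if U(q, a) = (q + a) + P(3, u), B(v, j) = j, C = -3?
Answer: 1292769/49 ≈ 26383.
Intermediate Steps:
u = 4 (u = (2 + 0)*2 = 2*2 = 4)
U(q, a) = a + q (U(q, a) = (q + a) + 0 = (a + q) + 0 = a + q)
(U(-8, (C - 1)/(-10 + 3)) - 155)² = (((-3 - 1)/(-10 + 3) - 8) - 155)² = ((-4/(-7) - 8) - 155)² = ((-4*(-⅐) - 8) - 155)² = ((4/7 - 8) - 155)² = (-52/7 - 155)² = (-1137/7)² = 1292769/49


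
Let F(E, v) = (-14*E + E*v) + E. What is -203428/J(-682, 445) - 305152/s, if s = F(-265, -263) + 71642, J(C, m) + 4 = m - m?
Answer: 3681436511/72391 ≈ 50855.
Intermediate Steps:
F(E, v) = -13*E + E*v
J(C, m) = -4 (J(C, m) = -4 + (m - m) = -4 + 0 = -4)
s = 144782 (s = -265*(-13 - 263) + 71642 = -265*(-276) + 71642 = 73140 + 71642 = 144782)
-203428/J(-682, 445) - 305152/s = -203428/(-4) - 305152/144782 = -203428*(-¼) - 305152*1/144782 = 50857 - 152576/72391 = 3681436511/72391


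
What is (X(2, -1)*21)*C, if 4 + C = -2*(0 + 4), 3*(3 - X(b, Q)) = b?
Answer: -588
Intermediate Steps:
X(b, Q) = 3 - b/3
C = -12 (C = -4 - 2*(0 + 4) = -4 - 2*4 = -4 - 8 = -12)
(X(2, -1)*21)*C = ((3 - 1/3*2)*21)*(-12) = ((3 - 2/3)*21)*(-12) = ((7/3)*21)*(-12) = 49*(-12) = -588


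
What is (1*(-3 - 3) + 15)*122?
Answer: 1098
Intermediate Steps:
(1*(-3 - 3) + 15)*122 = (1*(-6) + 15)*122 = (-6 + 15)*122 = 9*122 = 1098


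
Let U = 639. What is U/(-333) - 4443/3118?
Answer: -385769/115366 ≈ -3.3439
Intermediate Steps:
U/(-333) - 4443/3118 = 639/(-333) - 4443/3118 = 639*(-1/333) - 4443*1/3118 = -71/37 - 4443/3118 = -385769/115366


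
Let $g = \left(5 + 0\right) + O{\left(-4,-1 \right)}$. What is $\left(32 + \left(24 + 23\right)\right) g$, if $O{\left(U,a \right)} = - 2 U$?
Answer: $1027$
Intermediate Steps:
$g = 13$ ($g = \left(5 + 0\right) - -8 = 5 + 8 = 13$)
$\left(32 + \left(24 + 23\right)\right) g = \left(32 + \left(24 + 23\right)\right) 13 = \left(32 + 47\right) 13 = 79 \cdot 13 = 1027$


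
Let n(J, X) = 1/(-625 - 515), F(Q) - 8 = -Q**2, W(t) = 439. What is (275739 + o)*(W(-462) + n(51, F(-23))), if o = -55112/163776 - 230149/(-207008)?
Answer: 14620267949160309353/120779231616 ≈ 1.2105e+8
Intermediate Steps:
F(Q) = 8 - Q**2
n(J, X) = -1/1140 (n(J, X) = 1/(-1140) = -1/1140)
o = 410691527/529733472 (o = -55112*1/163776 - 230149*(-1/207008) = -6889/20472 + 230149/207008 = 410691527/529733472 ≈ 0.77528)
(275739 + o)*(W(-462) + n(51, F(-23))) = (275739 + 410691527/529733472)*(439 - 1/1140) = (146068588527335/529733472)*(500459/1140) = 14620267949160309353/120779231616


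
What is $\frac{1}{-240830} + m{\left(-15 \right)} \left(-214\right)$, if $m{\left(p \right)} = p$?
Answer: $\frac{773064299}{240830} \approx 3210.0$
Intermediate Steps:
$\frac{1}{-240830} + m{\left(-15 \right)} \left(-214\right) = \frac{1}{-240830} - -3210 = - \frac{1}{240830} + 3210 = \frac{773064299}{240830}$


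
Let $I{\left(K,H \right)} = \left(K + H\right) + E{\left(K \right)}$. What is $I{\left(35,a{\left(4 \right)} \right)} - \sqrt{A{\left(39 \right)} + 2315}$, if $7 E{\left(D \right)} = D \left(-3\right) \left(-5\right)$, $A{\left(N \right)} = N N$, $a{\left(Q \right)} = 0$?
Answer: $110 - 2 \sqrt{959} \approx 48.065$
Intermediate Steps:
$A{\left(N \right)} = N^{2}$
$E{\left(D \right)} = \frac{15 D}{7}$ ($E{\left(D \right)} = \frac{D \left(-3\right) \left(-5\right)}{7} = \frac{- 3 D \left(-5\right)}{7} = \frac{15 D}{7}$)
$I{\left(K,H \right)} = H + \frac{22 K}{7}$ ($I{\left(K,H \right)} = \left(K + H\right) + \frac{15 K}{7} = \left(H + K\right) + \frac{15 K}{7} = H + \frac{22 K}{7}$)
$I{\left(35,a{\left(4 \right)} \right)} - \sqrt{A{\left(39 \right)} + 2315} = \left(0 + \frac{22}{7} \cdot 35\right) - \sqrt{39^{2} + 2315} = \left(0 + 110\right) - \sqrt{1521 + 2315} = 110 - \sqrt{3836} = 110 - 2 \sqrt{959}$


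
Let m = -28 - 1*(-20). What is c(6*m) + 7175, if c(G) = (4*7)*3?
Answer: 7259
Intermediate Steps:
m = -8 (m = -28 + 20 = -8)
c(G) = 84 (c(G) = 28*3 = 84)
c(6*m) + 7175 = 84 + 7175 = 7259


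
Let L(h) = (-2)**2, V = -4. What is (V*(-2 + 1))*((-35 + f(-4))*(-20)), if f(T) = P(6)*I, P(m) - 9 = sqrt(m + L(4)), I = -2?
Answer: 4240 + 160*sqrt(10) ≈ 4746.0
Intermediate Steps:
L(h) = 4
P(m) = 9 + sqrt(4 + m) (P(m) = 9 + sqrt(m + 4) = 9 + sqrt(4 + m))
f(T) = -18 - 2*sqrt(10) (f(T) = (9 + sqrt(4 + 6))*(-2) = (9 + sqrt(10))*(-2) = -18 - 2*sqrt(10))
(V*(-2 + 1))*((-35 + f(-4))*(-20)) = (-4*(-2 + 1))*((-35 + (-18 - 2*sqrt(10)))*(-20)) = (-4*(-1))*((-53 - 2*sqrt(10))*(-20)) = 4*(1060 + 40*sqrt(10)) = 4240 + 160*sqrt(10)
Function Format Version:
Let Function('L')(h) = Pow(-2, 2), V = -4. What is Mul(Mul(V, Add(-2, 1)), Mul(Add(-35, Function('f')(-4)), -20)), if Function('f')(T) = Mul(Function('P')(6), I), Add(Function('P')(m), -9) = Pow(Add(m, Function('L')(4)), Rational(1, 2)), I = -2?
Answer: Add(4240, Mul(160, Pow(10, Rational(1, 2)))) ≈ 4746.0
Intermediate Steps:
Function('L')(h) = 4
Function('P')(m) = Add(9, Pow(Add(4, m), Rational(1, 2))) (Function('P')(m) = Add(9, Pow(Add(m, 4), Rational(1, 2))) = Add(9, Pow(Add(4, m), Rational(1, 2))))
Function('f')(T) = Add(-18, Mul(-2, Pow(10, Rational(1, 2)))) (Function('f')(T) = Mul(Add(9, Pow(Add(4, 6), Rational(1, 2))), -2) = Mul(Add(9, Pow(10, Rational(1, 2))), -2) = Add(-18, Mul(-2, Pow(10, Rational(1, 2)))))
Mul(Mul(V, Add(-2, 1)), Mul(Add(-35, Function('f')(-4)), -20)) = Mul(Mul(-4, Add(-2, 1)), Mul(Add(-35, Add(-18, Mul(-2, Pow(10, Rational(1, 2))))), -20)) = Mul(Mul(-4, -1), Mul(Add(-53, Mul(-2, Pow(10, Rational(1, 2)))), -20)) = Mul(4, Add(1060, Mul(40, Pow(10, Rational(1, 2))))) = Add(4240, Mul(160, Pow(10, Rational(1, 2))))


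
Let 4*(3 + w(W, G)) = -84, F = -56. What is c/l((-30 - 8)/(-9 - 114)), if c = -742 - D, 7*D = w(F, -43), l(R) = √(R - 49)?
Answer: 5170*I*√736647/41923 ≈ 105.84*I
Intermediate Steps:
l(R) = √(-49 + R)
w(W, G) = -24 (w(W, G) = -3 + (¼)*(-84) = -3 - 21 = -24)
D = -24/7 (D = (⅐)*(-24) = -24/7 ≈ -3.4286)
c = -5170/7 (c = -742 - 1*(-24/7) = -742 + 24/7 = -5170/7 ≈ -738.57)
c/l((-30 - 8)/(-9 - 114)) = -5170/(7*√(-49 + (-30 - 8)/(-9 - 114))) = -5170/(7*√(-49 - 38/(-123))) = -5170/(7*√(-49 - 38*(-1/123))) = -5170/(7*√(-49 + 38/123)) = -5170*(-I*√736647/5989)/7 = -(-5170)*I*√736647/41923 = 5170*I*√736647/41923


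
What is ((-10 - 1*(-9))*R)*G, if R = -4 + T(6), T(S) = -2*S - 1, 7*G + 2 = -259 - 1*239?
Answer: -8500/7 ≈ -1214.3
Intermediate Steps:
G = -500/7 (G = -2/7 + (-259 - 1*239)/7 = -2/7 + (-259 - 239)/7 = -2/7 + (⅐)*(-498) = -2/7 - 498/7 = -500/7 ≈ -71.429)
T(S) = -1 - 2*S
R = -17 (R = -4 + (-1 - 2*6) = -4 + (-1 - 12) = -4 - 13 = -17)
((-10 - 1*(-9))*R)*G = ((-10 - 1*(-9))*(-17))*(-500/7) = ((-10 + 9)*(-17))*(-500/7) = -1*(-17)*(-500/7) = 17*(-500/7) = -8500/7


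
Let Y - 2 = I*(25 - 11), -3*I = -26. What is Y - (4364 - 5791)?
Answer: 4651/3 ≈ 1550.3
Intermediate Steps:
I = 26/3 (I = -⅓*(-26) = 26/3 ≈ 8.6667)
Y = 370/3 (Y = 2 + 26*(25 - 11)/3 = 2 + (26/3)*14 = 2 + 364/3 = 370/3 ≈ 123.33)
Y - (4364 - 5791) = 370/3 - (4364 - 5791) = 370/3 - 1*(-1427) = 370/3 + 1427 = 4651/3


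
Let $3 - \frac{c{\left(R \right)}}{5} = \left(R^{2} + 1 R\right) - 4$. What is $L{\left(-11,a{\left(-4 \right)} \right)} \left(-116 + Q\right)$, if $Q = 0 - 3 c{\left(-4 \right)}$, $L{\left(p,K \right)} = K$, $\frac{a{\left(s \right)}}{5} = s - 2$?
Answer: $1230$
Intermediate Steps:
$a{\left(s \right)} = -10 + 5 s$ ($a{\left(s \right)} = 5 \left(s - 2\right) = 5 \left(-2 + s\right) = -10 + 5 s$)
$c{\left(R \right)} = 35 - 5 R - 5 R^{2}$ ($c{\left(R \right)} = 15 - 5 \left(\left(R^{2} + 1 R\right) - 4\right) = 15 - 5 \left(\left(R^{2} + R\right) - 4\right) = 15 - 5 \left(\left(R + R^{2}\right) - 4\right) = 15 - 5 \left(-4 + R + R^{2}\right) = 15 - \left(-20 + 5 R + 5 R^{2}\right) = 35 - 5 R - 5 R^{2}$)
$Q = 75$ ($Q = 0 - 3 \left(35 - -20 - 5 \left(-4\right)^{2}\right) = 0 - 3 \left(35 + 20 - 80\right) = 0 - -75 = 0 + 75 = 75$)
$L{\left(-11,a{\left(-4 \right)} \right)} \left(-116 + Q\right) = \left(-10 + 5 \left(-4\right)\right) \left(-116 + 75\right) = \left(-10 - 20\right) \left(-41\right) = \left(-30\right) \left(-41\right) = 1230$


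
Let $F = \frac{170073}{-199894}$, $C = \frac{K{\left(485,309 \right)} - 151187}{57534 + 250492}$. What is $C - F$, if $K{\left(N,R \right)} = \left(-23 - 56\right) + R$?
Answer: $\frac{5552876835}{15393137311} \approx 0.36074$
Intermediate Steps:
$K{\left(N,R \right)} = -79 + R$
$C = - \frac{150957}{308026}$ ($C = \frac{\left(-79 + 309\right) - 151187}{57534 + 250492} = \frac{230 - 151187}{308026} = \left(-150957\right) \frac{1}{308026} = - \frac{150957}{308026} \approx -0.49008$)
$F = - \frac{170073}{199894}$ ($F = 170073 \left(- \frac{1}{199894}\right) = - \frac{170073}{199894} \approx -0.85082$)
$C - F = - \frac{150957}{308026} - - \frac{170073}{199894} = - \frac{150957}{308026} + \frac{170073}{199894} = \frac{5552876835}{15393137311}$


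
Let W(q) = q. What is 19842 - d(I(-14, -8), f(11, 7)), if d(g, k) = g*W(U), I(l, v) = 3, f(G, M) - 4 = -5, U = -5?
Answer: 19857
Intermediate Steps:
f(G, M) = -1 (f(G, M) = 4 - 5 = -1)
d(g, k) = -5*g (d(g, k) = g*(-5) = -5*g)
19842 - d(I(-14, -8), f(11, 7)) = 19842 - (-5)*3 = 19842 - 1*(-15) = 19842 + 15 = 19857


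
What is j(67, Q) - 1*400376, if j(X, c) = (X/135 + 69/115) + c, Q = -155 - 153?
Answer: -54092192/135 ≈ -4.0068e+5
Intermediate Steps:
Q = -308
j(X, c) = ⅗ + c + X/135 (j(X, c) = (X*(1/135) + 69*(1/115)) + c = (X/135 + ⅗) + c = (⅗ + X/135) + c = ⅗ + c + X/135)
j(67, Q) - 1*400376 = (⅗ - 308 + (1/135)*67) - 1*400376 = (⅗ - 308 + 67/135) - 400376 = -41432/135 - 400376 = -54092192/135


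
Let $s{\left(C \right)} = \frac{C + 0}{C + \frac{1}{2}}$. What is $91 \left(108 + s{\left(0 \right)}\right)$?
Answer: $9828$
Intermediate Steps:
$s{\left(C \right)} = \frac{C}{\frac{1}{2} + C}$ ($s{\left(C \right)} = \frac{C}{C + \frac{1}{2}} = \frac{C}{\frac{1}{2} + C}$)
$91 \left(108 + s{\left(0 \right)}\right) = 91 \left(108 + 2 \cdot 0 \frac{1}{1 + 2 \cdot 0}\right) = 91 \left(108 + 2 \cdot 0 \frac{1}{1 + 0}\right) = 91 \left(108 + 2 \cdot 0 \cdot 1^{-1}\right) = 91 \left(108 + 2 \cdot 0 \cdot 1\right) = 91 \left(108 + 0\right) = 91 \cdot 108 = 9828$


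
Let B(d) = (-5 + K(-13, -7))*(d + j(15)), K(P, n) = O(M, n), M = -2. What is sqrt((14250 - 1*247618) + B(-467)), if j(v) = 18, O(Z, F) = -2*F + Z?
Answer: 3*I*sqrt(26279) ≈ 486.32*I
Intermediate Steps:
O(Z, F) = Z - 2*F
K(P, n) = -2 - 2*n
B(d) = 126 + 7*d (B(d) = (-5 + (-2 - 2*(-7)))*(d + 18) = (-5 + (-2 + 14))*(18 + d) = (-5 + 12)*(18 + d) = 7*(18 + d) = 126 + 7*d)
sqrt((14250 - 1*247618) + B(-467)) = sqrt((14250 - 1*247618) + (126 + 7*(-467))) = sqrt((14250 - 247618) + (126 - 3269)) = sqrt(-233368 - 3143) = sqrt(-236511) = 3*I*sqrt(26279)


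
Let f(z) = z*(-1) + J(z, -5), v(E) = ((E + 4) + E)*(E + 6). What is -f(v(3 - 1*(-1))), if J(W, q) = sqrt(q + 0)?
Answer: 120 - I*sqrt(5) ≈ 120.0 - 2.2361*I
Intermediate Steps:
J(W, q) = sqrt(q)
v(E) = (4 + 2*E)*(6 + E) (v(E) = ((4 + E) + E)*(6 + E) = (4 + 2*E)*(6 + E))
f(z) = -z + I*sqrt(5) (f(z) = z*(-1) + sqrt(-5) = -z + I*sqrt(5))
-f(v(3 - 1*(-1))) = -(-(24 + 2*(3 - 1*(-1))**2 + 16*(3 - 1*(-1))) + I*sqrt(5)) = -(-(24 + 2*(3 + 1)**2 + 16*(3 + 1)) + I*sqrt(5)) = -(-(24 + 2*4**2 + 16*4) + I*sqrt(5)) = -(-(24 + 2*16 + 64) + I*sqrt(5)) = -(-(24 + 32 + 64) + I*sqrt(5)) = -(-1*120 + I*sqrt(5)) = -(-120 + I*sqrt(5)) = 120 - I*sqrt(5)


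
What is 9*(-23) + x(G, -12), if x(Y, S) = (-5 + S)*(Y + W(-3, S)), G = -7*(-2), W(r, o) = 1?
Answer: -462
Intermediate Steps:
G = 14
x(Y, S) = (1 + Y)*(-5 + S) (x(Y, S) = (-5 + S)*(Y + 1) = (-5 + S)*(1 + Y) = (1 + Y)*(-5 + S))
9*(-23) + x(G, -12) = 9*(-23) + (-5 - 12 - 5*14 - 12*14) = -207 + (-5 - 12 - 70 - 168) = -207 - 255 = -462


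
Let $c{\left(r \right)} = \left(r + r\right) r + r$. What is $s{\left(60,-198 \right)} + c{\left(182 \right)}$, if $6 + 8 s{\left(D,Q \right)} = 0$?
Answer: $\frac{265717}{4} \approx 66429.0$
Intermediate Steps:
$s{\left(D,Q \right)} = - \frac{3}{4}$ ($s{\left(D,Q \right)} = - \frac{3}{4} + \frac{1}{8} \cdot 0 = - \frac{3}{4} + 0 = - \frac{3}{4}$)
$c{\left(r \right)} = r + 2 r^{2}$ ($c{\left(r \right)} = 2 r r + r = 2 r^{2} + r = r + 2 r^{2}$)
$s{\left(60,-198 \right)} + c{\left(182 \right)} = - \frac{3}{4} + 182 \left(1 + 2 \cdot 182\right) = - \frac{3}{4} + 182 \left(1 + 364\right) = - \frac{3}{4} + 182 \cdot 365 = - \frac{3}{4} + 66430 = \frac{265717}{4}$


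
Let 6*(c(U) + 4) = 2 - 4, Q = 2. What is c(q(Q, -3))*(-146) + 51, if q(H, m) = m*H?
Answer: 2051/3 ≈ 683.67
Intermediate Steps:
q(H, m) = H*m
c(U) = -13/3 (c(U) = -4 + (2 - 4)/6 = -4 + (1/6)*(-2) = -4 - 1/3 = -13/3)
c(q(Q, -3))*(-146) + 51 = -13/3*(-146) + 51 = 1898/3 + 51 = 2051/3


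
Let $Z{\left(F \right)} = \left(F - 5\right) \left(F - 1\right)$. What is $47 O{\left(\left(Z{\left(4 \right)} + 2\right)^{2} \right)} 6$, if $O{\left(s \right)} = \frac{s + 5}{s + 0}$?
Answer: $1692$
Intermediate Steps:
$Z{\left(F \right)} = \left(-1 + F\right) \left(-5 + F\right)$ ($Z{\left(F \right)} = \left(F - 5\right) \left(-1 + F\right) = \left(-5 + F\right) \left(-1 + F\right) = \left(-1 + F\right) \left(-5 + F\right)$)
$O{\left(s \right)} = \frac{5 + s}{s}$
$47 O{\left(\left(Z{\left(4 \right)} + 2\right)^{2} \right)} 6 = 47 \frac{5 + \left(\left(5 + 4^{2} - 24\right) + 2\right)^{2}}{\left(\left(5 + 4^{2} - 24\right) + 2\right)^{2}} \cdot 6 = 47 \frac{5 + \left(\left(5 + 16 - 24\right) + 2\right)^{2}}{\left(\left(5 + 16 - 24\right) + 2\right)^{2}} \cdot 6 = 47 \frac{5 + \left(-3 + 2\right)^{2}}{\left(-3 + 2\right)^{2}} \cdot 6 = 47 \frac{5 + \left(-1\right)^{2}}{\left(-1\right)^{2}} \cdot 6 = 47 \frac{5 + 1}{1} \cdot 6 = 47 \cdot 1 \cdot 6 \cdot 6 = 47 \cdot 6 \cdot 6 = 282 \cdot 6 = 1692$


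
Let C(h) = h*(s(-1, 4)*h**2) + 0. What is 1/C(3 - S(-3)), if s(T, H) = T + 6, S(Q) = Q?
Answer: 1/1080 ≈ 0.00092593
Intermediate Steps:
s(T, H) = 6 + T
C(h) = 5*h**3 (C(h) = h*((6 - 1)*h**2) + 0 = h*(5*h**2) + 0 = 5*h**3 + 0 = 5*h**3)
1/C(3 - S(-3)) = 1/(5*(3 - 1*(-3))**3) = 1/(5*(3 + 3)**3) = 1/(5*6**3) = 1/(5*216) = 1/1080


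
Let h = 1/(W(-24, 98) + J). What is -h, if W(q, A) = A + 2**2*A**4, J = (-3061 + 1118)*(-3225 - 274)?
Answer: -1/375745919 ≈ -2.6614e-9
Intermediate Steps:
J = 6798557 (J = -1943*(-3499) = 6798557)
W(q, A) = A + 4*A**4
h = 1/375745919 (h = 1/((98 + 4*98**4) + 6798557) = 1/((98 + 4*92236816) + 6798557) = 1/((98 + 368947264) + 6798557) = 1/(368947362 + 6798557) = 1/375745919 ≈ 2.6614e-9)
-h = -1*1/375745919 = -1/375745919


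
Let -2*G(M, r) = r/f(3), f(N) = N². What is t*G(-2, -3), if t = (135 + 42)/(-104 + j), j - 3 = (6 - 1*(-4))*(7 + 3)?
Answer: -59/2 ≈ -29.500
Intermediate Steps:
j = 103 (j = 3 + (6 - 1*(-4))*(7 + 3) = 3 + (6 + 4)*10 = 3 + 10*10 = 3 + 100 = 103)
G(M, r) = -r/18 (G(M, r) = -r/(2*(3²)) = -r/(2*9) = -r/18)
t = -177 (t = (135 + 42)/(-104 + 103) = 177/(-1) = 177*(-1) = -177)
t*G(-2, -3) = -(-59)*(-3)/6 = -177*⅙ = -59/2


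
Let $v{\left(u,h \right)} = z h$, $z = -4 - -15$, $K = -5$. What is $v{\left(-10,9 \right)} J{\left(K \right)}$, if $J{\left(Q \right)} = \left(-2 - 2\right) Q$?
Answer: $1980$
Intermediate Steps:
$z = 11$ ($z = -4 + 15 = 11$)
$J{\left(Q \right)} = - 4 Q$
$v{\left(u,h \right)} = 11 h$
$v{\left(-10,9 \right)} J{\left(K \right)} = 11 \cdot 9 \left(\left(-4\right) \left(-5\right)\right) = 99 \cdot 20 = 1980$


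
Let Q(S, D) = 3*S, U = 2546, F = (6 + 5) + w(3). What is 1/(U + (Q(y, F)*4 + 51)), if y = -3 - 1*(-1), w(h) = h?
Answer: 1/2573 ≈ 0.00038865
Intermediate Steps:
F = 14 (F = (6 + 5) + 3 = 11 + 3 = 14)
y = -2 (y = -3 + 1 = -2)
1/(U + (Q(y, F)*4 + 51)) = 1/(2546 + ((3*(-2))*4 + 51)) = 1/(2546 + (-6*4 + 51)) = 1/(2546 + (-24 + 51)) = 1/(2546 + 27) = 1/2573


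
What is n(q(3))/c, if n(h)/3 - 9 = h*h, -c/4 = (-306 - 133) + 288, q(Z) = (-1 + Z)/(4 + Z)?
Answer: 1335/29596 ≈ 0.045107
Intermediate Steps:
q(Z) = (-1 + Z)/(4 + Z)
c = 604 (c = -4*((-306 - 133) + 288) = -4*(-439 + 288) = -4*(-151) = 604)
n(h) = 27 + 3*h² (n(h) = 27 + 3*(h*h) = 27 + 3*h²)
n(q(3))/c = (27 + 3*((-1 + 3)/(4 + 3))²)/604 = (27 + 3*(2/7)²)*(1/604) = (27 + 3*(4/49))*(1/604) = (27 + 12/49)*(1/604) = (1335/49)*(1/604) = 1335/29596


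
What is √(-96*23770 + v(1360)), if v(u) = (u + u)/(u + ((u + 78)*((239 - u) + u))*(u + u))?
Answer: I*√1078140210186617270/687365 ≈ 1510.6*I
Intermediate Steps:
v(u) = 2*u/(u + 2*u*(18642 + 239*u)) (v(u) = (2*u)/(u + ((78 + u)*239)*(2*u)) = (2*u)/(u + (18642 + 239*u)*(2*u)) = (2*u)/(u + 2*u*(18642 + 239*u)) = 2*u/(u + 2*u*(18642 + 239*u)))
√(-96*23770 + v(1360)) = √(-96*23770 + 2/(37285 + 478*1360)) = √(-2281920 + 2/(37285 + 650080)) = √(-2281920 + 2/687365) = √(-1568511940798/687365) = I*√1078140210186617270/687365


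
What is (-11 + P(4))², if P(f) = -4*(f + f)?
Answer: 1849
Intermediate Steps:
P(f) = -8*f
(-11 + P(4))² = (-11 - 8*4)² = (-11 - 32)² = (-43)² = 1849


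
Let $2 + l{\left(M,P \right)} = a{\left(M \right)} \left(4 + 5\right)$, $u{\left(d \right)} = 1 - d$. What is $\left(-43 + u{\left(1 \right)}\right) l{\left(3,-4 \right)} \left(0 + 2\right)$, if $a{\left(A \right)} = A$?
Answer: $-2150$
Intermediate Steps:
$l{\left(M,P \right)} = -2 + 9 M$ ($l{\left(M,P \right)} = -2 + M \left(4 + 5\right) = -2 + M 9 = -2 + 9 M$)
$\left(-43 + u{\left(1 \right)}\right) l{\left(3,-4 \right)} \left(0 + 2\right) = \left(-43 + \left(1 - 1\right)\right) \left(-2 + 9 \cdot 3\right) \left(0 + 2\right) = \left(-43 + \left(1 - 1\right)\right) \left(-2 + 27\right) 2 = \left(-43 + 0\right) 25 \cdot 2 = \left(-43\right) 50 = -2150$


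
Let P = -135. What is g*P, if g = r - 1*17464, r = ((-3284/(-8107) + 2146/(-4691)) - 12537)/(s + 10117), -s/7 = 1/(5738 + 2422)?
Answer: 7402455146521487264040/3139550534443081 ≈ 2.3578e+6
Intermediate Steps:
s = -7/8160 (s = -7/(5738 + 2422) = -7/8160 ≈ -0.00085784)
r = -3890551830383520/3139550534443081 (r = ((-3284/(-8107) + 2146/(-4691)) - 12537)/(-7/8160 + 10117) = ((-3284*(-1/8107) + 2146*(-1/4691)) - 12537)/(82554713/8160) = ((3284/8107 - 2146/4691) - 12537)*(8160/82554713) = (-1992378/38029937 - 12537)*(8160/82554713) = -476783312547/38029937*8160/82554713 = -3890551830383520/3139550534443081 ≈ -1.2392)
g = -54833001085344350104/3139550534443081 (g = -3890551830383520/3139550534443081 - 1*17464 = -3890551830383520/3139550534443081 - 17464 = -54833001085344350104/3139550534443081 ≈ -17465.)
g*P = -54833001085344350104/3139550534443081*(-135) = 7402455146521487264040/3139550534443081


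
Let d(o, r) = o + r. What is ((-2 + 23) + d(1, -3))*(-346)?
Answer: -6574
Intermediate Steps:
((-2 + 23) + d(1, -3))*(-346) = ((-2 + 23) + (1 - 3))*(-346) = (21 - 2)*(-346) = 19*(-346) = -6574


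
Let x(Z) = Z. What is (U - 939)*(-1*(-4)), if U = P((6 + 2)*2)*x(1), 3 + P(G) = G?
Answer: -3704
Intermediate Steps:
P(G) = -3 + G
U = 13 (U = (-3 + (6 + 2)*2)*1 = (-3 + 8*2)*1 = (-3 + 16)*1 = 13*1 = 13)
(U - 939)*(-1*(-4)) = (13 - 939)*(-1*(-4)) = -926*4 = -3704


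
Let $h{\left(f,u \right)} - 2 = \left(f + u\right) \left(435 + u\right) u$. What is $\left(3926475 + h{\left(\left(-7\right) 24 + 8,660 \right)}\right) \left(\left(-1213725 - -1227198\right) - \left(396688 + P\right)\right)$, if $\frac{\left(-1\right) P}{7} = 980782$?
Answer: $2367816730521543$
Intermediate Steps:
$P = -6865474$ ($P = \left(-7\right) 980782 = -6865474$)
$h{\left(f,u \right)} = 2 + u \left(435 + u\right) \left(f + u\right)$ ($h{\left(f,u \right)} = 2 + \left(f + u\right) \left(435 + u\right) u = 2 + \left(435 + u\right) \left(f + u\right) u = 2 + u \left(435 + u\right) \left(f + u\right)$)
$\left(3926475 + h{\left(\left(-7\right) 24 + 8,660 \right)}\right) \left(\left(-1213725 - -1227198\right) - \left(396688 + P\right)\right) = \left(3926475 + \left(2 + 660^{3} + 435 \cdot 660^{2} + \left(\left(-7\right) 24 + 8\right) 660^{2} + 435 \left(\left(-7\right) 24 + 8\right) 660\right)\right) \left(\left(-1213725 - -1227198\right) - -6468786\right) = \left(3926475 + \left(2 + 287496000 + 435 \cdot 435600 + \left(-168 + 8\right) 435600 + 435 \left(-168 + 8\right) 660\right)\right) \left(\left(-1213725 + 1227198\right) + \left(-396688 + 6865474\right)\right) = \left(3926475 + \left(2 + 287496000 + 189486000 - 69696000 + 435 \left(-160\right) 660\right)\right) \left(13473 + 6468786\right) = \left(3926475 + \left(2 + 287496000 + 189486000 - 69696000 - 45936000\right)\right) 6482259 = \left(3926475 + 361350002\right) 6482259 = 365276477 \cdot 6482259 = 2367816730521543$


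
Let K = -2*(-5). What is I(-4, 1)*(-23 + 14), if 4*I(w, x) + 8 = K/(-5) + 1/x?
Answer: 81/4 ≈ 20.250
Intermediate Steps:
K = 10
I(w, x) = -5/2 + 1/(4*x) (I(w, x) = -2 + (10/(-5) + 1/x)/4 = -2 + (10*(-⅕) + 1/x)/4 = -2 + (-2 + 1/x)/4 = -2 + (-½ + 1/(4*x)) = -5/2 + 1/(4*x))
I(-4, 1)*(-23 + 14) = ((¼)*(1 - 10*1)/1)*(-23 + 14) = ((¼)*1*(1 - 10))*(-9) = ((¼)*1*(-9))*(-9) = -9/4*(-9) = 81/4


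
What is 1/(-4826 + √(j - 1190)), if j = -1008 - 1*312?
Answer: -2413/11646393 - I*√2510/23292786 ≈ -0.00020719 - 2.1509e-6*I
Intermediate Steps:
j = -1320 (j = -1008 - 312 = -1320)
1/(-4826 + √(j - 1190)) = 1/(-4826 + √(-1320 - 1190)) = 1/(-4826 + √(-2510)) = 1/(-4826 + I*√2510)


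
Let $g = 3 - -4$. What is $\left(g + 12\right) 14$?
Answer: $266$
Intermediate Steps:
$g = 7$ ($g = 3 + 4 = 7$)
$\left(g + 12\right) 14 = \left(7 + 12\right) 14 = 19 \cdot 14 = 266$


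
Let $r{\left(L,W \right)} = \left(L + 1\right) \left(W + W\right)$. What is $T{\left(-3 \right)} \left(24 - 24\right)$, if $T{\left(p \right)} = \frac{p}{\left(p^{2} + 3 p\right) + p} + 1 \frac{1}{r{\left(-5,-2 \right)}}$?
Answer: $0$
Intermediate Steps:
$r{\left(L,W \right)} = 2 W \left(1 + L\right)$ ($r{\left(L,W \right)} = \left(1 + L\right) 2 W = 2 W \left(1 + L\right)$)
$T{\left(p \right)} = \frac{1}{16} + \frac{p}{p^{2} + 4 p}$ ($T{\left(p \right)} = \frac{p}{\left(p^{2} + 3 p\right) + p} + 1 \frac{1}{2 \left(-2\right) \left(1 - 5\right)} = \frac{p}{p^{2} + 4 p} + 1 \frac{1}{2 \left(-2\right) \left(-4\right)} = \frac{p}{p^{2} + 4 p} + 1 \cdot \frac{1}{16} = \frac{p}{p^{2} + 4 p} + \frac{1}{16} = \frac{1}{16} + \frac{p}{p^{2} + 4 p}$)
$T{\left(-3 \right)} \left(24 - 24\right) = \frac{20 - 3}{16 \left(4 - 3\right)} \left(24 - 24\right) = \frac{1}{16} \cdot 1^{-1} \cdot 17 \cdot 0 = \frac{1}{16} \cdot 1 \cdot 17 \cdot 0 = \frac{17}{16} \cdot 0 = 0$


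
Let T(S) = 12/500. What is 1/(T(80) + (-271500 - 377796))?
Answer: -125/81161997 ≈ -1.5401e-6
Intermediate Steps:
T(S) = 3/125 (T(S) = 12*(1/500) = 3/125)
1/(T(80) + (-271500 - 377796)) = 1/(3/125 + (-271500 - 377796)) = 1/(3/125 - 649296) = 1/(-81161997/125) = -125/81161997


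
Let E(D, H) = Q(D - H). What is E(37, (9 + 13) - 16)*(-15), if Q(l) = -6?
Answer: 90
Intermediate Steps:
E(D, H) = -6
E(37, (9 + 13) - 16)*(-15) = -6*(-15) = 90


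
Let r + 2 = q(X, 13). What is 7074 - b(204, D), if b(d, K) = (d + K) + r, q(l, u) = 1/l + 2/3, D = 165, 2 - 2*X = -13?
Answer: 33531/5 ≈ 6706.2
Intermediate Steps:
X = 15/2 (X = 1 - ½*(-13) = 1 + 13/2 = 15/2 ≈ 7.5000)
q(l, u) = ⅔ + 1/l (q(l, u) = 1/l + 2*(⅓) = 1/l + ⅔ = ⅔ + 1/l)
r = -6/5 (r = -2 + (⅔ + 1/(15/2)) = -2 + (⅔ + 2/15) = -2 + ⅘ = -6/5 ≈ -1.2000)
b(d, K) = -6/5 + K + d (b(d, K) = (d + K) - 6/5 = (K + d) - 6/5 = -6/5 + K + d)
7074 - b(204, D) = 7074 - (-6/5 + 165 + 204) = 7074 - 1*1839/5 = 7074 - 1839/5 = 33531/5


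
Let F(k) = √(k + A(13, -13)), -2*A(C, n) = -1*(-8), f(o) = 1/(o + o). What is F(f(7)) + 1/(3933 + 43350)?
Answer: 1/47283 + I*√770/14 ≈ 2.1149e-5 + 1.9821*I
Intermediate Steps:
f(o) = 1/(2*o)
A(C, n) = -4 (A(C, n) = -(-1)*(-8)/2 = -½*8 = -4)
F(k) = √(-4 + k) (F(k) = √(k - 4) = √(-4 + k))
F(f(7)) + 1/(3933 + 43350) = √(-4 + (½)/7) + 1/(3933 + 43350) = √(-4 + (½)*(⅐)) + 1/47283 = √(-4 + 1/14) + 1/47283 = √(-55/14) + 1/47283 = I*√770/14 + 1/47283 = 1/47283 + I*√770/14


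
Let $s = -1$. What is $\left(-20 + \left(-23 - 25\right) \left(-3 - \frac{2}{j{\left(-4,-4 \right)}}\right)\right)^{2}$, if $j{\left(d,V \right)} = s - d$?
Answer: $24336$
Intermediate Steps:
$j{\left(d,V \right)} = -1 - d$
$\left(-20 + \left(-23 - 25\right) \left(-3 - \frac{2}{j{\left(-4,-4 \right)}}\right)\right)^{2} = \left(-20 + \left(-23 - 25\right) \left(-3 - \frac{2}{-1 - -4}\right)\right)^{2} = \left(-20 - 48 \left(-3 - \frac{2}{-1 + 4}\right)\right)^{2} = \left(-20 - 48 \left(-3 - \frac{2}{3}\right)\right)^{2} = \left(-20 - -176\right)^{2} = \left(-20 + 176\right)^{2} = 156^{2} = 24336$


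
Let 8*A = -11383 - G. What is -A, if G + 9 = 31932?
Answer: 21653/4 ≈ 5413.3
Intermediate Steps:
G = 31923 (G = -9 + 31932 = 31923)
A = -21653/4 (A = (-11383 - 1*31923)/8 = (-11383 - 31923)/8 = (⅛)*(-43306) = -21653/4 ≈ -5413.3)
-A = -1*(-21653/4) = 21653/4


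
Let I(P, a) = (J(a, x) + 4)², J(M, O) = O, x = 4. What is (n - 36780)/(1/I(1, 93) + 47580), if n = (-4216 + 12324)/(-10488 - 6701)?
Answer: -40462049792/52342584869 ≈ -0.77302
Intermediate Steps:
I(P, a) = 64 (I(P, a) = (4 + 4)² = 8² = 64)
n = -8108/17189 (n = 8108/(-17189) = 8108*(-1/17189) = -8108/17189 ≈ -0.47170)
(n - 36780)/(1/I(1, 93) + 47580) = (-8108/17189 - 36780)/(1/64 + 47580) = -632219528/(17189*(1/64 + 47580)) = -632219528/(17189*3045121/64) = -632219528/17189*64/3045121 = -40462049792/52342584869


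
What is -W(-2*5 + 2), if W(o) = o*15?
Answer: 120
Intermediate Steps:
W(o) = 15*o
-W(-2*5 + 2) = -15*(-2*5 + 2) = -15*(-10 + 2) = -15*(-8) = -1*(-120) = 120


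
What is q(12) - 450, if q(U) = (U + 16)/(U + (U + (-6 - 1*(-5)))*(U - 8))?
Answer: -899/2 ≈ -449.50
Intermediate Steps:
q(U) = (16 + U)/(U + (-1 + U)*(-8 + U)) (q(U) = (16 + U)/(U + (U + (-6 + 5))*(-8 + U)) = (16 + U)/(U + (U - 1)*(-8 + U)) = (16 + U)/(U + (-1 + U)*(-8 + U)))
q(12) - 450 = (16 + 12)/(8 + 12² - 8*12) - 450 = 28/(8 + 144 - 96) - 450 = 28/56 - 450 = (1/56)*28 - 450 = ½ - 450 = -899/2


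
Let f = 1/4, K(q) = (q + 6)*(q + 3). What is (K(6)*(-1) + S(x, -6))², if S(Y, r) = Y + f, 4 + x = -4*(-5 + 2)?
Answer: 159201/16 ≈ 9950.1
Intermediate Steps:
x = 8 (x = -4 - 4*(-5 + 2) = -4 - 4*(-3) = -4 + 12 = 8)
K(q) = (3 + q)*(6 + q) (K(q) = (6 + q)*(3 + q) = (3 + q)*(6 + q))
f = ¼ ≈ 0.25000
S(Y, r) = ¼ + Y (S(Y, r) = Y + ¼ = ¼ + Y)
(K(6)*(-1) + S(x, -6))² = ((18 + 6² + 9*6)*(-1) + (¼ + 8))² = ((18 + 36 + 54)*(-1) + 33/4)² = (108*(-1) + 33/4)² = (-108 + 33/4)² = (-399/4)² = 159201/16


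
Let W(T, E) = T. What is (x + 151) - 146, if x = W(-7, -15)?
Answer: -2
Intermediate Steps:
x = -7
(x + 151) - 146 = (-7 + 151) - 146 = 144 - 146 = -2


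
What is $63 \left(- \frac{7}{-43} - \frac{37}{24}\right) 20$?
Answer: $- \frac{149415}{86} \approx -1737.4$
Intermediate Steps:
$63 \left(- \frac{7}{-43} - \frac{37}{24}\right) 20 = 63 \left(\left(-7\right) \left(- \frac{1}{43}\right) - \frac{37}{24}\right) 20 = 63 \left(\frac{7}{43} - \frac{37}{24}\right) 20 = 63 \left(- \frac{1423}{1032}\right) 20 = \left(- \frac{29883}{344}\right) 20 = - \frac{149415}{86}$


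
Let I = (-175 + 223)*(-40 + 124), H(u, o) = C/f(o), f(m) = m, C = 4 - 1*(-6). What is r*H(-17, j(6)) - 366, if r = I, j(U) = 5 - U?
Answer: -40686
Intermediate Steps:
C = 10 (C = 4 + 6 = 10)
H(u, o) = 10/o
I = 4032 (I = 48*84 = 4032)
r = 4032
r*H(-17, j(6)) - 366 = 4032*(10/(5 - 1*6)) - 366 = 4032*(10/(5 - 6)) - 366 = 4032*(10/(-1)) - 366 = 4032*(10*(-1)) - 366 = 4032*(-10) - 366 = -40320 - 366 = -40686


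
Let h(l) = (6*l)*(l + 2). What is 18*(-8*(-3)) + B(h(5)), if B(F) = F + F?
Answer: 852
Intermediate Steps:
h(l) = 6*l*(2 + l) (h(l) = (6*l)*(2 + l) = 6*l*(2 + l))
B(F) = 2*F
18*(-8*(-3)) + B(h(5)) = 18*(-8*(-3)) + 2*(6*5*(2 + 5)) = 18*24 + 2*(6*5*7) = 432 + 2*210 = 432 + 420 = 852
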